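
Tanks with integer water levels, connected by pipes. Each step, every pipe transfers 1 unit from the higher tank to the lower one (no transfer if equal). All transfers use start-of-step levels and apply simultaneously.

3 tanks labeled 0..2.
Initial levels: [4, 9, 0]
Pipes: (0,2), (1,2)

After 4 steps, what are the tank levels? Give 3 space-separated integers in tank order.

Answer: 4 5 4

Derivation:
Step 1: flows [0->2,1->2] -> levels [3 8 2]
Step 2: flows [0->2,1->2] -> levels [2 7 4]
Step 3: flows [2->0,1->2] -> levels [3 6 4]
Step 4: flows [2->0,1->2] -> levels [4 5 4]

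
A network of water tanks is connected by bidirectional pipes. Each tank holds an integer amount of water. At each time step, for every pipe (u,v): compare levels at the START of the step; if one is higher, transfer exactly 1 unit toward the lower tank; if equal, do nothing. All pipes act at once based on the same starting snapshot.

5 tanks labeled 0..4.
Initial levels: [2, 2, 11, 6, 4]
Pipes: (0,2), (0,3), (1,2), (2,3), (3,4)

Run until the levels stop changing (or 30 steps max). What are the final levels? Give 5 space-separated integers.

Step 1: flows [2->0,3->0,2->1,2->3,3->4] -> levels [4 3 8 5 5]
Step 2: flows [2->0,3->0,2->1,2->3,3=4] -> levels [6 4 5 5 5]
Step 3: flows [0->2,0->3,2->1,2=3,3=4] -> levels [4 5 5 6 5]
Step 4: flows [2->0,3->0,1=2,3->2,3->4] -> levels [6 5 5 3 6]
Step 5: flows [0->2,0->3,1=2,2->3,4->3] -> levels [4 5 5 6 5]
  -> period-2 cycle: step 5 state = step 3 state; never stabilizes
  -> state at step 30: (30-3) mod 2 = 1, same as step 4 -> [6 5 5 3 6]

Answer: 6 5 5 3 6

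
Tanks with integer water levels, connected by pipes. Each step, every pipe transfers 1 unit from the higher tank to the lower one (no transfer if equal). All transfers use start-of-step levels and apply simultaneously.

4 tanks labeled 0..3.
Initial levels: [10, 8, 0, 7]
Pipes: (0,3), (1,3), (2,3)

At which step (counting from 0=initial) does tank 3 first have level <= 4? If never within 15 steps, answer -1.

Step 1: flows [0->3,1->3,3->2] -> levels [9 7 1 8]
Step 2: flows [0->3,3->1,3->2] -> levels [8 8 2 7]
Step 3: flows [0->3,1->3,3->2] -> levels [7 7 3 8]
Step 4: flows [3->0,3->1,3->2] -> levels [8 8 4 5]
Step 5: flows [0->3,1->3,3->2] -> levels [7 7 5 6]
Step 6: flows [0->3,1->3,3->2] -> levels [6 6 6 7]
Step 7: flows [3->0,3->1,3->2] -> levels [7 7 7 4]
Tank 3 first reaches <=4 at step 7

Answer: 7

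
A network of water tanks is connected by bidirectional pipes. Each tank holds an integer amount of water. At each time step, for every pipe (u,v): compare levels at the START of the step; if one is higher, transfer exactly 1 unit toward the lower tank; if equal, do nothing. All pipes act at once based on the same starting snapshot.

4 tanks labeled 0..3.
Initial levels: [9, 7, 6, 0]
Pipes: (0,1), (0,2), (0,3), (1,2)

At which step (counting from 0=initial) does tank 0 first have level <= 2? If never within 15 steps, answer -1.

Answer: -1

Derivation:
Step 1: flows [0->1,0->2,0->3,1->2] -> levels [6 7 8 1]
Step 2: flows [1->0,2->0,0->3,2->1] -> levels [7 7 6 2]
Step 3: flows [0=1,0->2,0->3,1->2] -> levels [5 6 8 3]
Step 4: flows [1->0,2->0,0->3,2->1] -> levels [6 6 6 4]
Step 5: flows [0=1,0=2,0->3,1=2] -> levels [5 6 6 5]
Step 6: flows [1->0,2->0,0=3,1=2] -> levels [7 5 5 5]
Step 7: flows [0->1,0->2,0->3,1=2] -> levels [4 6 6 6]
Step 8: flows [1->0,2->0,3->0,1=2] -> levels [7 5 5 5]
  -> period-2 cycle (repeats step 6); tank 0 never drops to <=2
Tank 0 never reaches <=2 within 15 steps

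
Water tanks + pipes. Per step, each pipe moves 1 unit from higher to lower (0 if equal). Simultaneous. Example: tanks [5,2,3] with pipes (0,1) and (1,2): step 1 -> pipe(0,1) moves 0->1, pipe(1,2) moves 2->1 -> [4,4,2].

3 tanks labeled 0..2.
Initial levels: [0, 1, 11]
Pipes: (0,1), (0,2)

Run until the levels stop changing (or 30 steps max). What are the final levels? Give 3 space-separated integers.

Answer: 4 4 4

Derivation:
Step 1: flows [1->0,2->0] -> levels [2 0 10]
Step 2: flows [0->1,2->0] -> levels [2 1 9]
Step 3: flows [0->1,2->0] -> levels [2 2 8]
Step 4: flows [0=1,2->0] -> levels [3 2 7]
Step 5: flows [0->1,2->0] -> levels [3 3 6]
Step 6: flows [0=1,2->0] -> levels [4 3 5]
Step 7: flows [0->1,2->0] -> levels [4 4 4]
Step 8: flows [0=1,0=2] -> levels [4 4 4]
  -> stable (no change)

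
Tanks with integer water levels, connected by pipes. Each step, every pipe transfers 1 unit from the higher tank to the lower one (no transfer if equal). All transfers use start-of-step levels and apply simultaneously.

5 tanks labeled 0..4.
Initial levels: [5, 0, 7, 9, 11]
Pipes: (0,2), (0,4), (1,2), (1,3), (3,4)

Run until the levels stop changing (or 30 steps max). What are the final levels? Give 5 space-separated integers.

Step 1: flows [2->0,4->0,2->1,3->1,4->3] -> levels [7 2 5 9 9]
Step 2: flows [0->2,4->0,2->1,3->1,3=4] -> levels [7 4 5 8 8]
Step 3: flows [0->2,4->0,2->1,3->1,3=4] -> levels [7 6 5 7 7]
Step 4: flows [0->2,0=4,1->2,3->1,3=4] -> levels [6 6 7 6 7]
Step 5: flows [2->0,4->0,2->1,1=3,4->3] -> levels [8 7 5 7 5]
Step 6: flows [0->2,0->4,1->2,1=3,3->4] -> levels [6 6 7 6 7]
  -> period-2 cycle: step 6 state = step 4 state; never stabilizes
  -> state at step 30: (30-4) mod 2 = 0, same as step 4 -> [6 6 7 6 7]

Answer: 6 6 7 6 7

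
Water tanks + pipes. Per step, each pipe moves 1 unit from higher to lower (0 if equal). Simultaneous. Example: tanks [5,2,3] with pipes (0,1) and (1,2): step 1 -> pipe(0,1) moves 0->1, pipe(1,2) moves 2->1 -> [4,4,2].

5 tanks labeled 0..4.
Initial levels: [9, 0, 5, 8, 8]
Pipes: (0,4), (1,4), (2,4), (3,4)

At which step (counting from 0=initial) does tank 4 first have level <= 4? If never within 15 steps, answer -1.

Answer: 5

Derivation:
Step 1: flows [0->4,4->1,4->2,3=4] -> levels [8 1 6 8 7]
Step 2: flows [0->4,4->1,4->2,3->4] -> levels [7 2 7 7 7]
Step 3: flows [0=4,4->1,2=4,3=4] -> levels [7 3 7 7 6]
Step 4: flows [0->4,4->1,2->4,3->4] -> levels [6 4 6 6 8]
Step 5: flows [4->0,4->1,4->2,4->3] -> levels [7 5 7 7 4]
Tank 4 first reaches <=4 at step 5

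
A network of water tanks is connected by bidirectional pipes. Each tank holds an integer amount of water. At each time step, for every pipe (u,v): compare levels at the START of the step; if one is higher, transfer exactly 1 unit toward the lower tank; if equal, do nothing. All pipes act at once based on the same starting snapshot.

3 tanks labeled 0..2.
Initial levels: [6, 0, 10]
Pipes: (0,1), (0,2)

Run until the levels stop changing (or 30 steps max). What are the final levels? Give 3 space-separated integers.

Answer: 6 5 5

Derivation:
Step 1: flows [0->1,2->0] -> levels [6 1 9]
Step 2: flows [0->1,2->0] -> levels [6 2 8]
Step 3: flows [0->1,2->0] -> levels [6 3 7]
Step 4: flows [0->1,2->0] -> levels [6 4 6]
Step 5: flows [0->1,0=2] -> levels [5 5 6]
Step 6: flows [0=1,2->0] -> levels [6 5 5]
Step 7: flows [0->1,0->2] -> levels [4 6 6]
Step 8: flows [1->0,2->0] -> levels [6 5 5]
  -> period-2 cycle: step 8 state = step 6 state; never stabilizes
  -> state at step 30: (30-6) mod 2 = 0, same as step 6 -> [6 5 5]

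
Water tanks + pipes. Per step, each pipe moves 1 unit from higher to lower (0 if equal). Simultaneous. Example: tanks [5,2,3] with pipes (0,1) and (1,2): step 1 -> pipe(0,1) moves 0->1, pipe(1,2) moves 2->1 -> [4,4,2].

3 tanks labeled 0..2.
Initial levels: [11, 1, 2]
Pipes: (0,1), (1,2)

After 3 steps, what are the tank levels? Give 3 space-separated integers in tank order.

Step 1: flows [0->1,2->1] -> levels [10 3 1]
Step 2: flows [0->1,1->2] -> levels [9 3 2]
Step 3: flows [0->1,1->2] -> levels [8 3 3]

Answer: 8 3 3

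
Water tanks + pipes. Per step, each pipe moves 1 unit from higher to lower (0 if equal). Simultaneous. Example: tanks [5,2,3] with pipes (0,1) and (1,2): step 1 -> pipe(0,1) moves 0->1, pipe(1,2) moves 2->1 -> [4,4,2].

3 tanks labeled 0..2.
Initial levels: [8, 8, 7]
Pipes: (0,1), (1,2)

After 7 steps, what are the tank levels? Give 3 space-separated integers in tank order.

Answer: 8 7 8

Derivation:
Step 1: flows [0=1,1->2] -> levels [8 7 8]
Step 2: flows [0->1,2->1] -> levels [7 9 7]
Step 3: flows [1->0,1->2] -> levels [8 7 8]
  -> period-2 cycle: step 3 state = step 1 state
  -> state at step 7: (7-1) mod 2 = 0, same as step 1 -> [8 7 8]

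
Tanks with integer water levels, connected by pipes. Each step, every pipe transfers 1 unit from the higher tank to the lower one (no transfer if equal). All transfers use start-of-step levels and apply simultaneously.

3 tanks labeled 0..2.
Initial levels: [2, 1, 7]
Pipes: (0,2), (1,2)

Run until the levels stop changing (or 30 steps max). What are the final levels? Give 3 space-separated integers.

Step 1: flows [2->0,2->1] -> levels [3 2 5]
Step 2: flows [2->0,2->1] -> levels [4 3 3]
Step 3: flows [0->2,1=2] -> levels [3 3 4]
Step 4: flows [2->0,2->1] -> levels [4 4 2]
Step 5: flows [0->2,1->2] -> levels [3 3 4]
  -> period-2 cycle: step 5 state = step 3 state; never stabilizes
  -> state at step 30: (30-3) mod 2 = 1, same as step 4 -> [4 4 2]

Answer: 4 4 2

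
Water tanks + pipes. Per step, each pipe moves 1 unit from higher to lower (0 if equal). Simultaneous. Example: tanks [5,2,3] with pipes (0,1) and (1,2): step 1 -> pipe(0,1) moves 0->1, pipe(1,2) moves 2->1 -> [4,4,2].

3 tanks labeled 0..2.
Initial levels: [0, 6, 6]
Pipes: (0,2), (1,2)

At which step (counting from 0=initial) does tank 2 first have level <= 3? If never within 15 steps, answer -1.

Answer: -1

Derivation:
Step 1: flows [2->0,1=2] -> levels [1 6 5]
Step 2: flows [2->0,1->2] -> levels [2 5 5]
Step 3: flows [2->0,1=2] -> levels [3 5 4]
Step 4: flows [2->0,1->2] -> levels [4 4 4]
Step 5: flows [0=2,1=2] -> levels [4 4 4]
  -> stable; tank 2 stays at 4 > 3
Tank 2 never reaches <=3 within 15 steps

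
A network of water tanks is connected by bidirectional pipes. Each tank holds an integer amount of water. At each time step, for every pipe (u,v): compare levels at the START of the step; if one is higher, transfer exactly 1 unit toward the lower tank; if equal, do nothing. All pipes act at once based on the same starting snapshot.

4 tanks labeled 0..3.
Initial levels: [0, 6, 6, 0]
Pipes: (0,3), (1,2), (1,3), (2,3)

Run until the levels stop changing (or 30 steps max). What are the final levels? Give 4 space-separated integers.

Step 1: flows [0=3,1=2,1->3,2->3] -> levels [0 5 5 2]
Step 2: flows [3->0,1=2,1->3,2->3] -> levels [1 4 4 3]
Step 3: flows [3->0,1=2,1->3,2->3] -> levels [2 3 3 4]
Step 4: flows [3->0,1=2,3->1,3->2] -> levels [3 4 4 1]
Step 5: flows [0->3,1=2,1->3,2->3] -> levels [2 3 3 4]
  -> period-2 cycle: step 5 state = step 3 state; never stabilizes
  -> state at step 30: (30-3) mod 2 = 1, same as step 4 -> [3 4 4 1]

Answer: 3 4 4 1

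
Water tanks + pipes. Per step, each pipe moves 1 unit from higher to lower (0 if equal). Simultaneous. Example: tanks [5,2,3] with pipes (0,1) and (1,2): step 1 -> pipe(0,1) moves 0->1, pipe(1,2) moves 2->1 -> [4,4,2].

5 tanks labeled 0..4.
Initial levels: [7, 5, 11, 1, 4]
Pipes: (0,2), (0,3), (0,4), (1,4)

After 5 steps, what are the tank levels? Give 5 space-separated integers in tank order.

Answer: 5 5 6 6 6

Derivation:
Step 1: flows [2->0,0->3,0->4,1->4] -> levels [6 4 10 2 6]
Step 2: flows [2->0,0->3,0=4,4->1] -> levels [6 5 9 3 5]
Step 3: flows [2->0,0->3,0->4,1=4] -> levels [5 5 8 4 6]
Step 4: flows [2->0,0->3,4->0,4->1] -> levels [6 6 7 5 4]
Step 5: flows [2->0,0->3,0->4,1->4] -> levels [5 5 6 6 6]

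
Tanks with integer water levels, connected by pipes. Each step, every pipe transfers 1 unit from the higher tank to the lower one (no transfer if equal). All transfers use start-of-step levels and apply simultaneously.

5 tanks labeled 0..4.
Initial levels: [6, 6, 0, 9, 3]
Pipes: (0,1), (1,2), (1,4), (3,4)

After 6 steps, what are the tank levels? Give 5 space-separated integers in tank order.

Step 1: flows [0=1,1->2,1->4,3->4] -> levels [6 4 1 8 5]
Step 2: flows [0->1,1->2,4->1,3->4] -> levels [5 5 2 7 5]
Step 3: flows [0=1,1->2,1=4,3->4] -> levels [5 4 3 6 6]
Step 4: flows [0->1,1->2,4->1,3=4] -> levels [4 5 4 6 5]
Step 5: flows [1->0,1->2,1=4,3->4] -> levels [5 3 5 5 6]
Step 6: flows [0->1,2->1,4->1,4->3] -> levels [4 6 4 6 4]

Answer: 4 6 4 6 4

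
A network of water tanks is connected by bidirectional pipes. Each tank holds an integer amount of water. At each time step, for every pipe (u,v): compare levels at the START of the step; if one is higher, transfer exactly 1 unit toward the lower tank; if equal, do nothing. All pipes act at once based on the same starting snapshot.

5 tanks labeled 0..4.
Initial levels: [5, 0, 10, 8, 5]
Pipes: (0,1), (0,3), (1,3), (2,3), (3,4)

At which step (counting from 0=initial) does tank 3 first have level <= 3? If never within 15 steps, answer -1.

Step 1: flows [0->1,3->0,3->1,2->3,3->4] -> levels [5 2 9 6 6]
Step 2: flows [0->1,3->0,3->1,2->3,3=4] -> levels [5 4 8 5 6]
Step 3: flows [0->1,0=3,3->1,2->3,4->3] -> levels [4 6 7 6 5]
Step 4: flows [1->0,3->0,1=3,2->3,3->4] -> levels [6 5 6 5 6]
Step 5: flows [0->1,0->3,1=3,2->3,4->3] -> levels [4 6 5 8 5]
Step 6: flows [1->0,3->0,3->1,3->2,3->4] -> levels [6 6 6 4 6]
Step 7: flows [0=1,0->3,1->3,2->3,4->3] -> levels [5 5 5 8 5]
Step 8: flows [0=1,3->0,3->1,3->2,3->4] -> levels [6 6 6 4 6]
  -> period-2 cycle (repeats step 6); tank 3 never drops to <=3
Tank 3 never reaches <=3 within 15 steps

Answer: -1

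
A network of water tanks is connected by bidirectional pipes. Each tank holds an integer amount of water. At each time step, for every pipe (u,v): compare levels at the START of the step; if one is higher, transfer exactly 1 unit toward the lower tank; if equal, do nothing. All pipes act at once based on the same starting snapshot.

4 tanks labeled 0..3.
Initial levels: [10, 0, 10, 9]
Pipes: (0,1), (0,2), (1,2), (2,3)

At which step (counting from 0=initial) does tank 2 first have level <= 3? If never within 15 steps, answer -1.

Answer: -1

Derivation:
Step 1: flows [0->1,0=2,2->1,2->3] -> levels [9 2 8 10]
Step 2: flows [0->1,0->2,2->1,3->2] -> levels [7 4 9 9]
Step 3: flows [0->1,2->0,2->1,2=3] -> levels [7 6 7 9]
Step 4: flows [0->1,0=2,2->1,3->2] -> levels [6 8 7 8]
Step 5: flows [1->0,2->0,1->2,3->2] -> levels [8 6 8 7]
Step 6: flows [0->1,0=2,2->1,2->3] -> levels [7 8 6 8]
Step 7: flows [1->0,0->2,1->2,3->2] -> levels [7 6 9 7]
Step 8: flows [0->1,2->0,2->1,2->3] -> levels [7 8 6 8]
  -> period-2 cycle (repeats step 6); tank 2 never drops to <=3
Tank 2 never reaches <=3 within 15 steps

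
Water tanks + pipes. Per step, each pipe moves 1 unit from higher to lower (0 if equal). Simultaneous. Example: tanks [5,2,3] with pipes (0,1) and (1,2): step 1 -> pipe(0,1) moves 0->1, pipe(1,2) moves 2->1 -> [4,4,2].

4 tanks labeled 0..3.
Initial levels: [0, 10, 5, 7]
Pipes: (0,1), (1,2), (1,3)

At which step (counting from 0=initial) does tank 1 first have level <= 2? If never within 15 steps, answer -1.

Answer: -1

Derivation:
Step 1: flows [1->0,1->2,1->3] -> levels [1 7 6 8]
Step 2: flows [1->0,1->2,3->1] -> levels [2 6 7 7]
Step 3: flows [1->0,2->1,3->1] -> levels [3 7 6 6]
Step 4: flows [1->0,1->2,1->3] -> levels [4 4 7 7]
Step 5: flows [0=1,2->1,3->1] -> levels [4 6 6 6]
Step 6: flows [1->0,1=2,1=3] -> levels [5 5 6 6]
Step 7: flows [0=1,2->1,3->1] -> levels [5 7 5 5]
Step 8: flows [1->0,1->2,1->3] -> levels [6 4 6 6]
Step 9: flows [0->1,2->1,3->1] -> levels [5 7 5 5]
  -> period-2 cycle (repeats step 7); tank 1 never drops to <=2
Tank 1 never reaches <=2 within 15 steps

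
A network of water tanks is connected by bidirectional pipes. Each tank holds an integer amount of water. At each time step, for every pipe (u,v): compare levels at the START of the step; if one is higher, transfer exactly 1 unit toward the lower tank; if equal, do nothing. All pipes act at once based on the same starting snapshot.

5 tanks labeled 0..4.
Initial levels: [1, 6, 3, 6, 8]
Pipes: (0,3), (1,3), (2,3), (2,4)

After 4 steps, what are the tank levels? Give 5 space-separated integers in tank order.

Answer: 4 4 4 6 6

Derivation:
Step 1: flows [3->0,1=3,3->2,4->2] -> levels [2 6 5 4 7]
Step 2: flows [3->0,1->3,2->3,4->2] -> levels [3 5 5 5 6]
Step 3: flows [3->0,1=3,2=3,4->2] -> levels [4 5 6 4 5]
Step 4: flows [0=3,1->3,2->3,2->4] -> levels [4 4 4 6 6]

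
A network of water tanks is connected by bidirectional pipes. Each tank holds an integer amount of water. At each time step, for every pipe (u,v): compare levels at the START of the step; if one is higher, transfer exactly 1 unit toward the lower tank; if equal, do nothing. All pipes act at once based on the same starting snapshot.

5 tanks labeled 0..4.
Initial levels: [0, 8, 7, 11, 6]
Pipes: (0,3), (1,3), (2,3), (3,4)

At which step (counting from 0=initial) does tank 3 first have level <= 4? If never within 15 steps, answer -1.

Step 1: flows [3->0,3->1,3->2,3->4] -> levels [1 9 8 7 7]
Step 2: flows [3->0,1->3,2->3,3=4] -> levels [2 8 7 8 7]
Step 3: flows [3->0,1=3,3->2,3->4] -> levels [3 8 8 5 8]
Step 4: flows [3->0,1->3,2->3,4->3] -> levels [4 7 7 7 7]
Step 5: flows [3->0,1=3,2=3,3=4] -> levels [5 7 7 6 7]
Step 6: flows [3->0,1->3,2->3,4->3] -> levels [6 6 6 8 6]
Step 7: flows [3->0,3->1,3->2,3->4] -> levels [7 7 7 4 7]
Tank 3 first reaches <=4 at step 7

Answer: 7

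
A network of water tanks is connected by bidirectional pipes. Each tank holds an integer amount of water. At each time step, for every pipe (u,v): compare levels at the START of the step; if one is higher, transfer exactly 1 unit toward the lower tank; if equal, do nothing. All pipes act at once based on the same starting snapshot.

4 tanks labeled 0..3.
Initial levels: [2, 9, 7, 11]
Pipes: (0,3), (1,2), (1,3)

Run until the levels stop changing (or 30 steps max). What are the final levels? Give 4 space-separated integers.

Step 1: flows [3->0,1->2,3->1] -> levels [3 9 8 9]
Step 2: flows [3->0,1->2,1=3] -> levels [4 8 9 8]
Step 3: flows [3->0,2->1,1=3] -> levels [5 9 8 7]
Step 4: flows [3->0,1->2,1->3] -> levels [6 7 9 7]
Step 5: flows [3->0,2->1,1=3] -> levels [7 8 8 6]
Step 6: flows [0->3,1=2,1->3] -> levels [6 7 8 8]
Step 7: flows [3->0,2->1,3->1] -> levels [7 9 7 6]
Step 8: flows [0->3,1->2,1->3] -> levels [6 7 8 8]
  -> period-2 cycle: step 8 state = step 6 state; never stabilizes
  -> state at step 30: (30-6) mod 2 = 0, same as step 6 -> [6 7 8 8]

Answer: 6 7 8 8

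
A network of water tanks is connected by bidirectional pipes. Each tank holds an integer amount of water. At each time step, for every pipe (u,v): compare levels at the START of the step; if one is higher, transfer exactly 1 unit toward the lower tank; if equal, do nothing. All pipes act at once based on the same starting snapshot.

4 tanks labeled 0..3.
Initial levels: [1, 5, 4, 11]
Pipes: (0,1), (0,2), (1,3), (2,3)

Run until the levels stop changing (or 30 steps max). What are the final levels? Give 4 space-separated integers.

Answer: 6 4 4 7

Derivation:
Step 1: flows [1->0,2->0,3->1,3->2] -> levels [3 5 4 9]
Step 2: flows [1->0,2->0,3->1,3->2] -> levels [5 5 4 7]
Step 3: flows [0=1,0->2,3->1,3->2] -> levels [4 6 6 5]
Step 4: flows [1->0,2->0,1->3,2->3] -> levels [6 4 4 7]
Step 5: flows [0->1,0->2,3->1,3->2] -> levels [4 6 6 5]
  -> period-2 cycle: step 5 state = step 3 state; never stabilizes
  -> state at step 30: (30-3) mod 2 = 1, same as step 4 -> [6 4 4 7]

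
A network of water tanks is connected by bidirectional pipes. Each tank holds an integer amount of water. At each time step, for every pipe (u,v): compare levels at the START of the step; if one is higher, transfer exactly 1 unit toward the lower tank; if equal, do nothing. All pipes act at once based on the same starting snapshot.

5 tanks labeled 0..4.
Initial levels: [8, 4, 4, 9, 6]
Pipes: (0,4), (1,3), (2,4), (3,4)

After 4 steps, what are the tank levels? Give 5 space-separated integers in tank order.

Step 1: flows [0->4,3->1,4->2,3->4] -> levels [7 5 5 7 7]
Step 2: flows [0=4,3->1,4->2,3=4] -> levels [7 6 6 6 6]
Step 3: flows [0->4,1=3,2=4,3=4] -> levels [6 6 6 6 7]
Step 4: flows [4->0,1=3,4->2,4->3] -> levels [7 6 7 7 4]

Answer: 7 6 7 7 4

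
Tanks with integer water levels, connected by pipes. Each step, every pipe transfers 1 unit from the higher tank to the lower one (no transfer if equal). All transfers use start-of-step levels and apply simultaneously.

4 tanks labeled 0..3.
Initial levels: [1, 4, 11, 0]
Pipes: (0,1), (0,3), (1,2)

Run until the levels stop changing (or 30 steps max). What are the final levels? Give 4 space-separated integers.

Step 1: flows [1->0,0->3,2->1] -> levels [1 4 10 1]
Step 2: flows [1->0,0=3,2->1] -> levels [2 4 9 1]
Step 3: flows [1->0,0->3,2->1] -> levels [2 4 8 2]
Step 4: flows [1->0,0=3,2->1] -> levels [3 4 7 2]
Step 5: flows [1->0,0->3,2->1] -> levels [3 4 6 3]
Step 6: flows [1->0,0=3,2->1] -> levels [4 4 5 3]
Step 7: flows [0=1,0->3,2->1] -> levels [3 5 4 4]
Step 8: flows [1->0,3->0,1->2] -> levels [5 3 5 3]
Step 9: flows [0->1,0->3,2->1] -> levels [3 5 4 4]
  -> period-2 cycle: step 9 state = step 7 state; never stabilizes
  -> state at step 30: (30-7) mod 2 = 1, same as step 8 -> [5 3 5 3]

Answer: 5 3 5 3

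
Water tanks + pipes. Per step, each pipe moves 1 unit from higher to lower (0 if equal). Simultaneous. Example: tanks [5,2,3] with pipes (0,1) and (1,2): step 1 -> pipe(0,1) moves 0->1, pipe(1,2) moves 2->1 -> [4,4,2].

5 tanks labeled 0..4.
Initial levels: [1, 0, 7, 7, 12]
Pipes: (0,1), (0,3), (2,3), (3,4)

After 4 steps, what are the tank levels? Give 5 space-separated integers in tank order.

Step 1: flows [0->1,3->0,2=3,4->3] -> levels [1 1 7 7 11]
Step 2: flows [0=1,3->0,2=3,4->3] -> levels [2 1 7 7 10]
Step 3: flows [0->1,3->0,2=3,4->3] -> levels [2 2 7 7 9]
Step 4: flows [0=1,3->0,2=3,4->3] -> levels [3 2 7 7 8]

Answer: 3 2 7 7 8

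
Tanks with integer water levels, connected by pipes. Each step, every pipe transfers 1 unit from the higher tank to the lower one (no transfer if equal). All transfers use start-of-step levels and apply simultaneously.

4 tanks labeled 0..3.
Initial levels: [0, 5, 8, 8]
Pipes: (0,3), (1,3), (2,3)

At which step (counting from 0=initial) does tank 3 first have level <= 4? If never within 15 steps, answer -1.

Answer: 6

Derivation:
Step 1: flows [3->0,3->1,2=3] -> levels [1 6 8 6]
Step 2: flows [3->0,1=3,2->3] -> levels [2 6 7 6]
Step 3: flows [3->0,1=3,2->3] -> levels [3 6 6 6]
Step 4: flows [3->0,1=3,2=3] -> levels [4 6 6 5]
Step 5: flows [3->0,1->3,2->3] -> levels [5 5 5 6]
Step 6: flows [3->0,3->1,3->2] -> levels [6 6 6 3]
Tank 3 first reaches <=4 at step 6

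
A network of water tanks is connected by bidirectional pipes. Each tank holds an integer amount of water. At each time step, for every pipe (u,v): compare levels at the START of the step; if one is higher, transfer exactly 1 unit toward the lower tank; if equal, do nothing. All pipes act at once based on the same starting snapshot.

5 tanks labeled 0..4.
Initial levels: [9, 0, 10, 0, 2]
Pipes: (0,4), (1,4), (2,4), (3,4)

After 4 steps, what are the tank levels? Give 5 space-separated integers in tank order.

Step 1: flows [0->4,4->1,2->4,4->3] -> levels [8 1 9 1 2]
Step 2: flows [0->4,4->1,2->4,4->3] -> levels [7 2 8 2 2]
Step 3: flows [0->4,1=4,2->4,3=4] -> levels [6 2 7 2 4]
Step 4: flows [0->4,4->1,2->4,4->3] -> levels [5 3 6 3 4]

Answer: 5 3 6 3 4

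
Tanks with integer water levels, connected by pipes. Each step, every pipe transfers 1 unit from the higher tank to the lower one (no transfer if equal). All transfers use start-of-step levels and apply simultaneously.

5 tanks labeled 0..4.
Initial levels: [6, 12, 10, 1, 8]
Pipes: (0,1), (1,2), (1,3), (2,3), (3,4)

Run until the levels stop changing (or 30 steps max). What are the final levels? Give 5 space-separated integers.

Answer: 7 9 7 6 8

Derivation:
Step 1: flows [1->0,1->2,1->3,2->3,4->3] -> levels [7 9 10 4 7]
Step 2: flows [1->0,2->1,1->3,2->3,4->3] -> levels [8 8 8 7 6]
Step 3: flows [0=1,1=2,1->3,2->3,3->4] -> levels [8 7 7 8 7]
Step 4: flows [0->1,1=2,3->1,3->2,3->4] -> levels [7 9 8 5 8]
Step 5: flows [1->0,1->2,1->3,2->3,4->3] -> levels [8 6 8 8 7]
Step 6: flows [0->1,2->1,3->1,2=3,3->4] -> levels [7 9 7 6 8]
Step 7: flows [1->0,1->2,1->3,2->3,4->3] -> levels [8 6 7 9 7]
Step 8: flows [0->1,2->1,3->1,3->2,3->4] -> levels [7 9 7 6 8]
  -> period-2 cycle: step 8 state = step 6 state; never stabilizes
  -> state at step 30: (30-6) mod 2 = 0, same as step 6 -> [7 9 7 6 8]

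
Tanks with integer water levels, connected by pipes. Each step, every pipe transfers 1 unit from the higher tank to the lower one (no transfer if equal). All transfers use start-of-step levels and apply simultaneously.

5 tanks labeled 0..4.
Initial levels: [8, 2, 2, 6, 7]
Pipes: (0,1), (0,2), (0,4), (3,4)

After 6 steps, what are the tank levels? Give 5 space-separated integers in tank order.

Answer: 4 5 5 5 6

Derivation:
Step 1: flows [0->1,0->2,0->4,4->3] -> levels [5 3 3 7 7]
Step 2: flows [0->1,0->2,4->0,3=4] -> levels [4 4 4 7 6]
Step 3: flows [0=1,0=2,4->0,3->4] -> levels [5 4 4 6 6]
Step 4: flows [0->1,0->2,4->0,3=4] -> levels [4 5 5 6 5]
Step 5: flows [1->0,2->0,4->0,3->4] -> levels [7 4 4 5 5]
Step 6: flows [0->1,0->2,0->4,3=4] -> levels [4 5 5 5 6]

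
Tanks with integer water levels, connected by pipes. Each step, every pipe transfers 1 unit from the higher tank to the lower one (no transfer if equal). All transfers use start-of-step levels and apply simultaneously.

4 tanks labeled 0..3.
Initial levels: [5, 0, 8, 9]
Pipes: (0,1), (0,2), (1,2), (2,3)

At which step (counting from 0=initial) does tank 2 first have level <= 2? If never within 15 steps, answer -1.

Answer: -1

Derivation:
Step 1: flows [0->1,2->0,2->1,3->2] -> levels [5 2 7 8]
Step 2: flows [0->1,2->0,2->1,3->2] -> levels [5 4 6 7]
Step 3: flows [0->1,2->0,2->1,3->2] -> levels [5 6 5 6]
Step 4: flows [1->0,0=2,1->2,3->2] -> levels [6 4 7 5]
Step 5: flows [0->1,2->0,2->1,2->3] -> levels [6 6 4 6]
Step 6: flows [0=1,0->2,1->2,3->2] -> levels [5 5 7 5]
Step 7: flows [0=1,2->0,2->1,2->3] -> levels [6 6 4 6]
  -> period-2 cycle (repeats step 5); tank 2 never drops to <=2
Tank 2 never reaches <=2 within 15 steps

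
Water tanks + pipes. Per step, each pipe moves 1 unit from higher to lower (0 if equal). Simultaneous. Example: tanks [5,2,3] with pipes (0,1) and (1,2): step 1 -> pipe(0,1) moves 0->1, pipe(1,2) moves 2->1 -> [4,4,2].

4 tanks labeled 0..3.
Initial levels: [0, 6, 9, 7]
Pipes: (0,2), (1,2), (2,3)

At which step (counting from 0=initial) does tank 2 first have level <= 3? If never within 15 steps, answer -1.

Step 1: flows [2->0,2->1,2->3] -> levels [1 7 6 8]
Step 2: flows [2->0,1->2,3->2] -> levels [2 6 7 7]
Step 3: flows [2->0,2->1,2=3] -> levels [3 7 5 7]
Step 4: flows [2->0,1->2,3->2] -> levels [4 6 6 6]
Step 5: flows [2->0,1=2,2=3] -> levels [5 6 5 6]
Step 6: flows [0=2,1->2,3->2] -> levels [5 5 7 5]
Step 7: flows [2->0,2->1,2->3] -> levels [6 6 4 6]
Step 8: flows [0->2,1->2,3->2] -> levels [5 5 7 5]
  -> period-2 cycle (repeats step 6); tank 2 never drops to <=3
Tank 2 never reaches <=3 within 15 steps

Answer: -1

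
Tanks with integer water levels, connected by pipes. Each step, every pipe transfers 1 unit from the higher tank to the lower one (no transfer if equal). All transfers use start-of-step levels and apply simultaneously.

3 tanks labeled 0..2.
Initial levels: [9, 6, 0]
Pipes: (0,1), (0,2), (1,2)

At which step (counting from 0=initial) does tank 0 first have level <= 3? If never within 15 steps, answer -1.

Answer: -1

Derivation:
Step 1: flows [0->1,0->2,1->2] -> levels [7 6 2]
Step 2: flows [0->1,0->2,1->2] -> levels [5 6 4]
Step 3: flows [1->0,0->2,1->2] -> levels [5 4 6]
Step 4: flows [0->1,2->0,2->1] -> levels [5 6 4]
  -> period-2 cycle (repeats step 2); tank 0 never drops to <=3
Tank 0 never reaches <=3 within 15 steps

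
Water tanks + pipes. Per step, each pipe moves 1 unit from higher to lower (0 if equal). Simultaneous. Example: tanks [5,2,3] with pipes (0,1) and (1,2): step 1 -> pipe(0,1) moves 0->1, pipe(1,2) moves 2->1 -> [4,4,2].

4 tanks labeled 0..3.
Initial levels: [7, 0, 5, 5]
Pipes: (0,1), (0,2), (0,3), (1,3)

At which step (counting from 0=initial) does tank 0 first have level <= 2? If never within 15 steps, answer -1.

Step 1: flows [0->1,0->2,0->3,3->1] -> levels [4 2 6 5]
Step 2: flows [0->1,2->0,3->0,3->1] -> levels [5 4 5 3]
Step 3: flows [0->1,0=2,0->3,1->3] -> levels [3 4 5 5]
Step 4: flows [1->0,2->0,3->0,3->1] -> levels [6 4 4 3]
Step 5: flows [0->1,0->2,0->3,1->3] -> levels [3 4 5 5]
  -> period-2 cycle (repeats step 3); tank 0 never drops to <=2
Tank 0 never reaches <=2 within 15 steps

Answer: -1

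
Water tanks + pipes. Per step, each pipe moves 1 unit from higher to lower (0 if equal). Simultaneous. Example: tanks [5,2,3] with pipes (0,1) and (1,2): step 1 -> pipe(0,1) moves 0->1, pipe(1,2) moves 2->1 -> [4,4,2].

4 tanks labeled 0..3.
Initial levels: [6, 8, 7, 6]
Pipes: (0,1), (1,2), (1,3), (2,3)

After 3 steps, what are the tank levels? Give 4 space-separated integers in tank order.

Answer: 7 5 7 8

Derivation:
Step 1: flows [1->0,1->2,1->3,2->3] -> levels [7 5 7 8]
Step 2: flows [0->1,2->1,3->1,3->2] -> levels [6 8 7 6]
  -> period-2 cycle: step 2 state = step 0 state
  -> state at step 3: (3-0) mod 2 = 1, same as step 1 -> [7 5 7 8]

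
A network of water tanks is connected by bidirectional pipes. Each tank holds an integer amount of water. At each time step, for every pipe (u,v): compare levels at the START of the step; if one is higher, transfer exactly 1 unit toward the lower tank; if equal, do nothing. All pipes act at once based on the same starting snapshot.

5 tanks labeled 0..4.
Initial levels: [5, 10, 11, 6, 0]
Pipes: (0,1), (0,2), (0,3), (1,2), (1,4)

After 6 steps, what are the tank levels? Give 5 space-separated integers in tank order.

Answer: 9 5 6 6 6

Derivation:
Step 1: flows [1->0,2->0,3->0,2->1,1->4] -> levels [8 9 9 5 1]
Step 2: flows [1->0,2->0,0->3,1=2,1->4] -> levels [9 7 8 6 2]
Step 3: flows [0->1,0->2,0->3,2->1,1->4] -> levels [6 8 8 7 3]
Step 4: flows [1->0,2->0,3->0,1=2,1->4] -> levels [9 6 7 6 4]
Step 5: flows [0->1,0->2,0->3,2->1,1->4] -> levels [6 7 7 7 5]
Step 6: flows [1->0,2->0,3->0,1=2,1->4] -> levels [9 5 6 6 6]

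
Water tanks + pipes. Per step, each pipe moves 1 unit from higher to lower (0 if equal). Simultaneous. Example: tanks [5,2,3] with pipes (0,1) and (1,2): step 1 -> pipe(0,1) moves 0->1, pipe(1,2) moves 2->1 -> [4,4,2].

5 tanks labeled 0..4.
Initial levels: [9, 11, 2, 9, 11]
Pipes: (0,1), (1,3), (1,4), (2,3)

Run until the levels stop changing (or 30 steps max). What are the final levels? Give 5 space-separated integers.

Answer: 8 10 9 7 8

Derivation:
Step 1: flows [1->0,1->3,1=4,3->2] -> levels [10 9 3 9 11]
Step 2: flows [0->1,1=3,4->1,3->2] -> levels [9 11 4 8 10]
Step 3: flows [1->0,1->3,1->4,3->2] -> levels [10 8 5 8 11]
Step 4: flows [0->1,1=3,4->1,3->2] -> levels [9 10 6 7 10]
Step 5: flows [1->0,1->3,1=4,3->2] -> levels [10 8 7 7 10]
Step 6: flows [0->1,1->3,4->1,2=3] -> levels [9 9 7 8 9]
Step 7: flows [0=1,1->3,1=4,3->2] -> levels [9 8 8 8 9]
Step 8: flows [0->1,1=3,4->1,2=3] -> levels [8 10 8 8 8]
Step 9: flows [1->0,1->3,1->4,2=3] -> levels [9 7 8 9 9]
Step 10: flows [0->1,3->1,4->1,3->2] -> levels [8 10 9 7 8]
Step 11: flows [1->0,1->3,1->4,2->3] -> levels [9 7 8 9 9]
  -> period-2 cycle: step 11 state = step 9 state; never stabilizes
  -> state at step 30: (30-9) mod 2 = 1, same as step 10 -> [8 10 9 7 8]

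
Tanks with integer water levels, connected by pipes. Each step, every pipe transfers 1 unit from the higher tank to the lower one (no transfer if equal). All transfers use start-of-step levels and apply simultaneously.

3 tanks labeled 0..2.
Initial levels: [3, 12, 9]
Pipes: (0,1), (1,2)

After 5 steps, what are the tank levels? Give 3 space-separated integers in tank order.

Answer: 8 8 8

Derivation:
Step 1: flows [1->0,1->2] -> levels [4 10 10]
Step 2: flows [1->0,1=2] -> levels [5 9 10]
Step 3: flows [1->0,2->1] -> levels [6 9 9]
Step 4: flows [1->0,1=2] -> levels [7 8 9]
Step 5: flows [1->0,2->1] -> levels [8 8 8]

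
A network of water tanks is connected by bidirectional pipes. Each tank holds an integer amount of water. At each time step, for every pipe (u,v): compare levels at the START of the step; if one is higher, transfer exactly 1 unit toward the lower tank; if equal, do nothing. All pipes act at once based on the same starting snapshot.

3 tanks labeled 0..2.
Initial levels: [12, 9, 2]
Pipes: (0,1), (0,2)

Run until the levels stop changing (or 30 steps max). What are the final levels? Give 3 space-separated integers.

Step 1: flows [0->1,0->2] -> levels [10 10 3]
Step 2: flows [0=1,0->2] -> levels [9 10 4]
Step 3: flows [1->0,0->2] -> levels [9 9 5]
Step 4: flows [0=1,0->2] -> levels [8 9 6]
Step 5: flows [1->0,0->2] -> levels [8 8 7]
Step 6: flows [0=1,0->2] -> levels [7 8 8]
Step 7: flows [1->0,2->0] -> levels [9 7 7]
Step 8: flows [0->1,0->2] -> levels [7 8 8]
  -> period-2 cycle: step 8 state = step 6 state; never stabilizes
  -> state at step 30: (30-6) mod 2 = 0, same as step 6 -> [7 8 8]

Answer: 7 8 8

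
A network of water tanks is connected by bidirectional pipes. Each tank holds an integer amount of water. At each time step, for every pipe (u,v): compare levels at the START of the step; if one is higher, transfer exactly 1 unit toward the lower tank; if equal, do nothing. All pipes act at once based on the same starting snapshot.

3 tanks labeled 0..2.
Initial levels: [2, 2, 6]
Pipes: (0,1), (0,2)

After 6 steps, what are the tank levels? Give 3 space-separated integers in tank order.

Step 1: flows [0=1,2->0] -> levels [3 2 5]
Step 2: flows [0->1,2->0] -> levels [3 3 4]
Step 3: flows [0=1,2->0] -> levels [4 3 3]
Step 4: flows [0->1,0->2] -> levels [2 4 4]
Step 5: flows [1->0,2->0] -> levels [4 3 3]
  -> period-2 cycle: step 5 state = step 3 state
  -> state at step 6: (6-3) mod 2 = 1, same as step 4 -> [2 4 4]

Answer: 2 4 4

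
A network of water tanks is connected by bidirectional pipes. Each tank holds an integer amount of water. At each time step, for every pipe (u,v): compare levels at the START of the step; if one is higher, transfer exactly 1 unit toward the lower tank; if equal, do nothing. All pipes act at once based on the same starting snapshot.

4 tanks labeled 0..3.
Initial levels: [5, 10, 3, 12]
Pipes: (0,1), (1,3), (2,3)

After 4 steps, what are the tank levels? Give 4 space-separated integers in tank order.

Answer: 8 8 7 7

Derivation:
Step 1: flows [1->0,3->1,3->2] -> levels [6 10 4 10]
Step 2: flows [1->0,1=3,3->2] -> levels [7 9 5 9]
Step 3: flows [1->0,1=3,3->2] -> levels [8 8 6 8]
Step 4: flows [0=1,1=3,3->2] -> levels [8 8 7 7]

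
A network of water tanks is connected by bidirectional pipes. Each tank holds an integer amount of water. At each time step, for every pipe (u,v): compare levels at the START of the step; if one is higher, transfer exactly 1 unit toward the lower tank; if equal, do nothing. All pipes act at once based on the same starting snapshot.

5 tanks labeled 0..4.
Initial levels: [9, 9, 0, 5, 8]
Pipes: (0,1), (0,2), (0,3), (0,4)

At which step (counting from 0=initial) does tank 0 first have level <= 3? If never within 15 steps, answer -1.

Step 1: flows [0=1,0->2,0->3,0->4] -> levels [6 9 1 6 9]
Step 2: flows [1->0,0->2,0=3,4->0] -> levels [7 8 2 6 8]
Step 3: flows [1->0,0->2,0->3,4->0] -> levels [7 7 3 7 7]
Step 4: flows [0=1,0->2,0=3,0=4] -> levels [6 7 4 7 7]
Step 5: flows [1->0,0->2,3->0,4->0] -> levels [8 6 5 6 6]
Step 6: flows [0->1,0->2,0->3,0->4] -> levels [4 7 6 7 7]
Step 7: flows [1->0,2->0,3->0,4->0] -> levels [8 6 5 6 6]
  -> period-2 cycle (repeats step 5); tank 0 never drops to <=3
Tank 0 never reaches <=3 within 15 steps

Answer: -1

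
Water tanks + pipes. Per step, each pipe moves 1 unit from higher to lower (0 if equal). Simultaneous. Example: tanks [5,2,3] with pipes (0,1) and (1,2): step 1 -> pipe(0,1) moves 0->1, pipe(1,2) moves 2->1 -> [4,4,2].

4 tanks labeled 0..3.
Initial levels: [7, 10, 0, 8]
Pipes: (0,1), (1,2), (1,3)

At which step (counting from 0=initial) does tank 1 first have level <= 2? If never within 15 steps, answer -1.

Answer: -1

Derivation:
Step 1: flows [1->0,1->2,1->3] -> levels [8 7 1 9]
Step 2: flows [0->1,1->2,3->1] -> levels [7 8 2 8]
Step 3: flows [1->0,1->2,1=3] -> levels [8 6 3 8]
Step 4: flows [0->1,1->2,3->1] -> levels [7 7 4 7]
Step 5: flows [0=1,1->2,1=3] -> levels [7 6 5 7]
Step 6: flows [0->1,1->2,3->1] -> levels [6 7 6 6]
Step 7: flows [1->0,1->2,1->3] -> levels [7 4 7 7]
Step 8: flows [0->1,2->1,3->1] -> levels [6 7 6 6]
  -> period-2 cycle (repeats step 6); tank 1 never drops to <=2
Tank 1 never reaches <=2 within 15 steps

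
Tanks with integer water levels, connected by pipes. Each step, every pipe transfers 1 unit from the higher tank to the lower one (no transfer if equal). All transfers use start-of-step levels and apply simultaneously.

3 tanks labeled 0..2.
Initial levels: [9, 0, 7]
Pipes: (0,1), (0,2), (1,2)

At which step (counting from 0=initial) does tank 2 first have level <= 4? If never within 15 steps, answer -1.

Answer: -1

Derivation:
Step 1: flows [0->1,0->2,2->1] -> levels [7 2 7]
Step 2: flows [0->1,0=2,2->1] -> levels [6 4 6]
Step 3: flows [0->1,0=2,2->1] -> levels [5 6 5]
Step 4: flows [1->0,0=2,1->2] -> levels [6 4 6]
  -> period-2 cycle (repeats step 2); tank 2 never drops to <=4
Tank 2 never reaches <=4 within 15 steps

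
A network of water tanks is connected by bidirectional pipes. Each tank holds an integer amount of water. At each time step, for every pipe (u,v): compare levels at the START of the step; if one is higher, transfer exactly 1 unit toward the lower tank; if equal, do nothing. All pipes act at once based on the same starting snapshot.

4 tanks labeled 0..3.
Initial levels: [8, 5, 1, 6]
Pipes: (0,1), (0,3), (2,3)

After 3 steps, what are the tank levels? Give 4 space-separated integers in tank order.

Answer: 5 6 4 5

Derivation:
Step 1: flows [0->1,0->3,3->2] -> levels [6 6 2 6]
Step 2: flows [0=1,0=3,3->2] -> levels [6 6 3 5]
Step 3: flows [0=1,0->3,3->2] -> levels [5 6 4 5]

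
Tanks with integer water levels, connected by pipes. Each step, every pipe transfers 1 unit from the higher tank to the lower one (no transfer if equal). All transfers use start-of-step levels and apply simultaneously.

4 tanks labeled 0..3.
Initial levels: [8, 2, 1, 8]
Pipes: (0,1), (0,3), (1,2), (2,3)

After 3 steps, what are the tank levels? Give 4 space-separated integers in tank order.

Answer: 5 4 5 5

Derivation:
Step 1: flows [0->1,0=3,1->2,3->2] -> levels [7 2 3 7]
Step 2: flows [0->1,0=3,2->1,3->2] -> levels [6 4 3 6]
Step 3: flows [0->1,0=3,1->2,3->2] -> levels [5 4 5 5]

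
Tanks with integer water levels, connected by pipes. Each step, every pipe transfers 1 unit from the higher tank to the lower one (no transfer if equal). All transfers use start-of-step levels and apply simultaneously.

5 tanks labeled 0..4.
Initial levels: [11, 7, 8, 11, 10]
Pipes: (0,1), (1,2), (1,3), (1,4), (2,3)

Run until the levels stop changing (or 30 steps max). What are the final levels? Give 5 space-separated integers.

Step 1: flows [0->1,2->1,3->1,4->1,3->2] -> levels [10 11 8 9 9]
Step 2: flows [1->0,1->2,1->3,1->4,3->2] -> levels [11 7 10 9 10]
Step 3: flows [0->1,2->1,3->1,4->1,2->3] -> levels [10 11 8 9 9]
  -> period-2 cycle: step 3 state = step 1 state; never stabilizes
  -> state at step 30: (30-1) mod 2 = 1, same as step 2 -> [11 7 10 9 10]

Answer: 11 7 10 9 10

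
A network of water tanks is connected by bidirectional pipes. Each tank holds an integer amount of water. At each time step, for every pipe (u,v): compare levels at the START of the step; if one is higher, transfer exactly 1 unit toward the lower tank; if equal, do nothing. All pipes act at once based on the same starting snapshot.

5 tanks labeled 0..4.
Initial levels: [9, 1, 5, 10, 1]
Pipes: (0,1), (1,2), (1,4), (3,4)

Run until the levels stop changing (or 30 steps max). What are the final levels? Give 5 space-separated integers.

Step 1: flows [0->1,2->1,1=4,3->4] -> levels [8 3 4 9 2]
Step 2: flows [0->1,2->1,1->4,3->4] -> levels [7 4 3 8 4]
Step 3: flows [0->1,1->2,1=4,3->4] -> levels [6 4 4 7 5]
Step 4: flows [0->1,1=2,4->1,3->4] -> levels [5 6 4 6 5]
Step 5: flows [1->0,1->2,1->4,3->4] -> levels [6 3 5 5 7]
Step 6: flows [0->1,2->1,4->1,4->3] -> levels [5 6 4 6 5]
  -> period-2 cycle: step 6 state = step 4 state; never stabilizes
  -> state at step 30: (30-4) mod 2 = 0, same as step 4 -> [5 6 4 6 5]

Answer: 5 6 4 6 5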